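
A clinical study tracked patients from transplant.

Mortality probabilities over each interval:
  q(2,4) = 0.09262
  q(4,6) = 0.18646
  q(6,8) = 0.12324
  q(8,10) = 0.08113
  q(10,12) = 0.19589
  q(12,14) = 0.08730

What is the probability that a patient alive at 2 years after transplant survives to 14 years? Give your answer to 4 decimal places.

0.4365

Chaining the interval survival probabilities: (1 − 0.09262) × (1 − 0.18646) × (1 − 0.12324) × (1 − 0.08113) × (1 − 0.19589) × (1 − 0.08730).
= 0.90738 × 0.81354 × 0.87676 × 0.91887 × 0.80411 × 0.91270 = 0.436462.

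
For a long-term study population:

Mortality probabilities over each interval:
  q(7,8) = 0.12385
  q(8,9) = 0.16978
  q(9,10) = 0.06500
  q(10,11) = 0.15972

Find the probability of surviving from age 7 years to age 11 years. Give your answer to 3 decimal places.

0.571

Chaining the interval survival probabilities: (1 − 0.12385) × (1 − 0.16978) × (1 − 0.06500) × (1 − 0.15972).
= 0.87615 × 0.83022 × 0.93500 × 0.84028 = 0.571488.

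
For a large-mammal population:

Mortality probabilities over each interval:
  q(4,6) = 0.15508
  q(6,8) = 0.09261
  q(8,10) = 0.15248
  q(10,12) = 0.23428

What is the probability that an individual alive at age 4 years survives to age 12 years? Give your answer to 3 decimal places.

Survival from 4 to 12 is the product of surviving each interval: (1 − 0.15508) × (1 − 0.09261) × (1 − 0.15248) × (1 − 0.23428).
= 0.84492 × 0.90739 × 0.84752 × 0.76572 = 0.497542.

0.498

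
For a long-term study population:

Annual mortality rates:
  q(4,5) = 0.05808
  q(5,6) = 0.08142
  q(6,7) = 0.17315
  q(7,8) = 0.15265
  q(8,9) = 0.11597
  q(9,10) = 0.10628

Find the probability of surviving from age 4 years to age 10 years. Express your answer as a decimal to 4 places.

The overall survival probability is (1 − 0.05808) × (1 − 0.08142) × (1 − 0.17315) × (1 − 0.15265) × (1 − 0.11597) × (1 − 0.10628).
= 0.94192 × 0.91858 × 0.82685 × 0.84735 × 0.88403 × 0.89372 = 0.478949.

0.4789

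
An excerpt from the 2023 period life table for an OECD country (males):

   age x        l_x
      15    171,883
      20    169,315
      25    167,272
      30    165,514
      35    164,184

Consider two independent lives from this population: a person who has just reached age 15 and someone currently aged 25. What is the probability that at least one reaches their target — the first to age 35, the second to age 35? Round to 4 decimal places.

p₁ = l_35/l_15 = 164,184/171,883 = 0.955208; p₂ = l_35/l_25 = 164,184/167,272 = 0.981539.
P(at least one) = 1 − (1−p₁)(1−p₂) = 1 − 0.044792 × 0.018461 = 0.999173.

0.9992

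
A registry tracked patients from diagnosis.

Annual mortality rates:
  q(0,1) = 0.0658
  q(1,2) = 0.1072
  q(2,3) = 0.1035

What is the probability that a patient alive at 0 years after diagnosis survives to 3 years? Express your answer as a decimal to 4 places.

0.7477

The overall survival probability is (1 − 0.0658) × (1 − 0.1072) × (1 − 0.1035).
= 0.9342 × 0.8928 × 0.8965 = 0.747729.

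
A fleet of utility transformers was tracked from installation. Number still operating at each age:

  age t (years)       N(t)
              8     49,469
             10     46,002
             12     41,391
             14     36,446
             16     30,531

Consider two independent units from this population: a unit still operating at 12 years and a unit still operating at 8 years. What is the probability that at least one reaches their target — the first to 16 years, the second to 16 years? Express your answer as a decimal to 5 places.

p₁ = N(16)/N(12) = 30,531/41,391 = 0.737624; p₂ = N(16)/N(8) = 30,531/49,469 = 0.617174.
P(at least one) = 1 − (1−p₁)(1−p₂) = 1 − 0.262376 × 0.382826 = 0.899556.

0.89956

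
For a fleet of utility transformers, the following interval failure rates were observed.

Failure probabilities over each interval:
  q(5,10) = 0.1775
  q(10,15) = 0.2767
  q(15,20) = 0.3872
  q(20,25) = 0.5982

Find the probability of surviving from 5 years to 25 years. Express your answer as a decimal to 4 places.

P(survive 5→25) = (1 − 0.1775) × (1 − 0.2767) × (1 − 0.3872) × (1 − 0.5982).
= 0.8225 × 0.7233 × 0.6128 × 0.4018 = 0.146482.

0.1465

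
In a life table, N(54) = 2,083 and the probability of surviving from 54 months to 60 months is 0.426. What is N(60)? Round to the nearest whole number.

N(60) = N(54) × p = 2,083 × 0.426 = 887.

887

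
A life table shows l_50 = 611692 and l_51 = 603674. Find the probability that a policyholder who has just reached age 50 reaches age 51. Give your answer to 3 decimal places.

0.987

The conditional survival probability is l_51/l_50 = 603674/611692 = 0.986892.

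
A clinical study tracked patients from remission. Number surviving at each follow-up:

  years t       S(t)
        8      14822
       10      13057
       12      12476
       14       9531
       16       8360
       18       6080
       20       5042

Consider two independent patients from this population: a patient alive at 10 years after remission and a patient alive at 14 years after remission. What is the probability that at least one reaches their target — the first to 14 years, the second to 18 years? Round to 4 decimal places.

0.9022

p₁ = S(14)/S(10) = 9531/13057 = 0.729953; p₂ = S(18)/S(14) = 6080/9531 = 0.637918.
P(at least one) = 1 − (1−p₁)(1−p₂) = 1 − 0.270047 × 0.362082 = 0.902221.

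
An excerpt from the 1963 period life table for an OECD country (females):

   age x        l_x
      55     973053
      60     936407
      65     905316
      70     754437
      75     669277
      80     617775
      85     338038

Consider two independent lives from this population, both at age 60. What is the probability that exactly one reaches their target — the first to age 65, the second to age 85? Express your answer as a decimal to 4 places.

0.6298

p₁ = l_65/l_60 = 905316/936407 = 0.966798; p₂ = l_85/l_60 = 338038/936407 = 0.360995.
P(exactly one) = p₁(1−p₂) + (1−p₁)p₂ = 0.617789 + 0.011986 = 0.629775.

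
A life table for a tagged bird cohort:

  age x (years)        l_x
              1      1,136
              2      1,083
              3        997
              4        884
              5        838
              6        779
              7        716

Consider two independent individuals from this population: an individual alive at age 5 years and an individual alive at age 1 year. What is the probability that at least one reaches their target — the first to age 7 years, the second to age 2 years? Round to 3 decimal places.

p₁ = l_7/l_5 = 716/838 = 0.854415; p₂ = l_2/l_1 = 1,083/1,136 = 0.953345.
P(at least one) = 1 − (1−p₁)(1−p₂) = 1 − 0.145585 × 0.046655 = 0.993208.

0.993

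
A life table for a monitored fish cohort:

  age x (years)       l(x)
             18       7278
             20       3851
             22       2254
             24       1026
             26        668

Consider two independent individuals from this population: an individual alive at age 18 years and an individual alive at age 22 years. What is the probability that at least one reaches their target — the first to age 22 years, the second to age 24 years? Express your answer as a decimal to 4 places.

p₁ = l(22)/l(18) = 2254/7278 = 0.309700; p₂ = l(24)/l(22) = 1026/2254 = 0.455191.
P(at least one) = 1 − (1−p₁)(1−p₂) = 1 − 0.690300 × 0.544809 = 0.623918.

0.6239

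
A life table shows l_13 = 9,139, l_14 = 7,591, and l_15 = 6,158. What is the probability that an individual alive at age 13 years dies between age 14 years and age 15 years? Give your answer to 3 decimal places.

This is the probability of reaching 14 but not 15, conditional on being alive at 13: (l_14 − l_15) / l_13.
= (7,591 − 6,158) / 9,139 = 1,433 / 9,139 = 0.156801.

0.157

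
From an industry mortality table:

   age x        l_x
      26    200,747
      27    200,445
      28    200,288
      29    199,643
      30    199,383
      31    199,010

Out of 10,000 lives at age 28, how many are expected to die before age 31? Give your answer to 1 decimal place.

The relevant probability is 1 − 199,010/200,288 = 0.006381.
Expected number = 10,000 × 0.006381 = 63.8.

63.8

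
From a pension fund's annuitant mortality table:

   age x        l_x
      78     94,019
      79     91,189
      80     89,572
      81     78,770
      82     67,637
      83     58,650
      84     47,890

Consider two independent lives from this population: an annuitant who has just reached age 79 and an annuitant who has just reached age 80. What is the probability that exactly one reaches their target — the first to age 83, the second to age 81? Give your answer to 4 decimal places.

p₁ = l_83/l_79 = 58,650/91,189 = 0.643170; p₂ = l_81/l_80 = 78,770/89,572 = 0.879404.
P(exactly one) = p₁(1−p₂) + (1−p₁)p₂ = 0.077564 + 0.313798 = 0.391361.

0.3914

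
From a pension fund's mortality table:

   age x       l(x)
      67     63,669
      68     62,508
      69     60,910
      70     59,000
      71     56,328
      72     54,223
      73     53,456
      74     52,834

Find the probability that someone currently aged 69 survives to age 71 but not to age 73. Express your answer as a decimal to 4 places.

0.0472

This is the probability of reaching 71 but not 73, conditional on being alive at 69: (l(71) − l(73)) / l(69).
= (56,328 − 53,456) / 60,910 = 2,872 / 60,910 = 0.047152.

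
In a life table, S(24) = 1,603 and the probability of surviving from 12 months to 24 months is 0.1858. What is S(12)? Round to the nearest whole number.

8628

S(12) = S(24) / p = 1,603 / 0.1858 = 8628.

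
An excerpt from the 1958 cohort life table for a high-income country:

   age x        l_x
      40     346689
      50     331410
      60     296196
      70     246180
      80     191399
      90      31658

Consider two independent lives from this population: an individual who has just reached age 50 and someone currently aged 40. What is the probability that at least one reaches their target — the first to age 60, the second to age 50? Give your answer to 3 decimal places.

p₁ = l_60/l_50 = 296196/331410 = 0.893745; p₂ = l_50/l_40 = 331410/346689 = 0.955929.
P(at least one) = 1 − (1−p₁)(1−p₂) = 1 − 0.106255 × 0.044071 = 0.995317.

0.995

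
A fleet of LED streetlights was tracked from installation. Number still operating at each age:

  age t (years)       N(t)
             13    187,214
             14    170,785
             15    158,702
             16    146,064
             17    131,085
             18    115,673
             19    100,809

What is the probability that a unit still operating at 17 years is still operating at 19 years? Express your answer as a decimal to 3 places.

0.769

The conditional survival probability is N(19)/N(17) = 100,809/131,085 = 0.769035.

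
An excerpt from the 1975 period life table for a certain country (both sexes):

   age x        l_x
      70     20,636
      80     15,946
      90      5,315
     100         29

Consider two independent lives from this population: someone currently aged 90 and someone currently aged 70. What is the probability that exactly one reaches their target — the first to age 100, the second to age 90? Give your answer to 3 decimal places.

0.260

p₁ = l_100/l_90 = 29/5,315 = 0.005456; p₂ = l_90/l_70 = 5,315/20,636 = 0.257560.
P(exactly one) = p₁(1−p₂) + (1−p₁)p₂ = 0.004051 + 0.256155 = 0.260206.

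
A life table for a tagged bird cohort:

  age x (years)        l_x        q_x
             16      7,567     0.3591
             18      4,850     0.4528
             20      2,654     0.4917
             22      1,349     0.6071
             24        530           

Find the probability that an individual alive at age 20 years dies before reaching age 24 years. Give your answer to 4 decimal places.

0.8003

P(die before 24 | alive at 20) = 1 − l_24/l_20 = 1 − 530/2,654 = (2,124)/2,654 = 0.800301.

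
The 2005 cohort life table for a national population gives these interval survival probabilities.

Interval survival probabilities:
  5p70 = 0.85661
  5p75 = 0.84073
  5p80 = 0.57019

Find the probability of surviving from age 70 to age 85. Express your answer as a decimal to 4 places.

0.4106

Survival from 70 to 85 is the product of surviving each interval: 0.85661 × 0.84073 × 0.57019.
= 0.410638.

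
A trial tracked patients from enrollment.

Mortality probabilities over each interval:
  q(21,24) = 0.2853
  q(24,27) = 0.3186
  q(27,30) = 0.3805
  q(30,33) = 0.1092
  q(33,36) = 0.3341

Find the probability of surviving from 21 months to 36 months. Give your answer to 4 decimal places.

Survival from 21 to 36 is the product of surviving each interval: (1 − 0.2853) × (1 − 0.3186) × (1 − 0.3805) × (1 − 0.1092) × (1 − 0.3341).
= 0.7147 × 0.6814 × 0.6195 × 0.8908 × 0.6659 = 0.178960.

0.1790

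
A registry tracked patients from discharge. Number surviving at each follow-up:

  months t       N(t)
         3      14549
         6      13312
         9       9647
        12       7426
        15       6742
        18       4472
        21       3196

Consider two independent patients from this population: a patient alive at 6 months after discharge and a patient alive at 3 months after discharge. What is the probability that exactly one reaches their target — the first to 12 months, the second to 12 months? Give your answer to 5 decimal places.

0.49880

p₁ = N(12)/N(6) = 7426/13312 = 0.557843; p₂ = N(12)/N(3) = 7426/14549 = 0.510413.
P(exactly one) = p₁(1−p₂) + (1−p₁)p₂ = 0.273113 + 0.225683 = 0.498795.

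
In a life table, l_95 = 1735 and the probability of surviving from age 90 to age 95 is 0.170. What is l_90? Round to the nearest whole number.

10206

l_90 = l_95 / p = 1735 / 0.170 = 10206.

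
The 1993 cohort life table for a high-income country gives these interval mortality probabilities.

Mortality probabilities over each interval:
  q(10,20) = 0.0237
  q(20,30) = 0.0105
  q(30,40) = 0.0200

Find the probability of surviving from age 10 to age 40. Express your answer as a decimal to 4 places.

0.9467

P(survive 10→40) = (1 − 0.0237) × (1 − 0.0105) × (1 − 0.0200).
= 0.9763 × 0.9895 × 0.9800 = 0.946728.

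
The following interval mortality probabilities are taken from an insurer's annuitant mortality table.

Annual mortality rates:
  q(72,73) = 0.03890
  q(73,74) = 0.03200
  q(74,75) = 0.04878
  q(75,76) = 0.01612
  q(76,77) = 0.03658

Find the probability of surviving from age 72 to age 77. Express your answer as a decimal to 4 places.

0.8388

The overall survival probability is (1 − 0.03890) × (1 − 0.03200) × (1 − 0.04878) × (1 − 0.01612) × (1 − 0.03658).
= 0.96110 × 0.96800 × 0.95122 × 0.98388 × 0.96342 = 0.838847.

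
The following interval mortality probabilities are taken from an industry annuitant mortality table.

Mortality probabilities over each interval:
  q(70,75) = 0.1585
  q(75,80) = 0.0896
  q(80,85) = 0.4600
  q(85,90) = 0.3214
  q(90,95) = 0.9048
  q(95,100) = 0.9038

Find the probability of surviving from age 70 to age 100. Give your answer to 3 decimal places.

Survival from 70 to 100 is the product of surviving each interval: (1 − 0.1585) × (1 − 0.0896) × (1 − 0.4600) × (1 − 0.3214) × (1 − 0.9048) × (1 − 0.9038).
= 0.8415 × 0.9104 × 0.5400 × 0.6786 × 0.0952 × 0.0962 = 0.002571.

0.003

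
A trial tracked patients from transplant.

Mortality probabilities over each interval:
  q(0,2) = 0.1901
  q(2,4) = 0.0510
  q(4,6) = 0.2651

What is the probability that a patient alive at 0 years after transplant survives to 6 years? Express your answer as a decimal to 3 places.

0.565

Chaining the interval survival probabilities: (1 − 0.1901) × (1 − 0.0510) × (1 − 0.2651).
= 0.8099 × 0.9490 × 0.7349 = 0.564841.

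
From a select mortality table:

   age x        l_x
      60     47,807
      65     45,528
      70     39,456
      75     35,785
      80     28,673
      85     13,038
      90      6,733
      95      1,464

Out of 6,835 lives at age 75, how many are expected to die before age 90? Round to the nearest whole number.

5549

The relevant probability is 1 − 6,733/35,785 = 0.811849.
Expected number = 6,835 × 0.811849 = 5549.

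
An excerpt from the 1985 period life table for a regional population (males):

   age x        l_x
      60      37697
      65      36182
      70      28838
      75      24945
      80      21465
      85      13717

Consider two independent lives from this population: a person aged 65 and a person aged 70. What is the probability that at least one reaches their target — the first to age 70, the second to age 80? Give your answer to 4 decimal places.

p₁ = l_70/l_65 = 28838/36182 = 0.797026; p₂ = l_80/l_70 = 21465/28838 = 0.744330.
P(at least one) = 1 − (1−p₁)(1−p₂) = 1 − 0.202974 × 0.255670 = 0.948106.

0.9481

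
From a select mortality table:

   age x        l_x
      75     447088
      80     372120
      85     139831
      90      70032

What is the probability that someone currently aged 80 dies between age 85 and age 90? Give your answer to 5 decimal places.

This is the probability of reaching 85 but not 90, conditional on being alive at 80: (l_85 − l_90) / l_80.
= (139831 − 70032) / 372120 = 69799 / 372120 = 0.187571.

0.18757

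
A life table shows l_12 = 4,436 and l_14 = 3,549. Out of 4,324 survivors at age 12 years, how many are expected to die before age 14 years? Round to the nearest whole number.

The relevant probability is 1 − 3,549/4,436 = 0.199955.
Expected number = 4,324 × 0.199955 = 865.

865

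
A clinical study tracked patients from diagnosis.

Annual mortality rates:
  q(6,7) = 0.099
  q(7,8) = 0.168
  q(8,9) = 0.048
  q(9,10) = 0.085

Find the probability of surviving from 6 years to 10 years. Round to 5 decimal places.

P(survive 6→10) = (1 − 0.099) × (1 − 0.168) × (1 − 0.048) × (1 − 0.085).
= 0.901 × 0.832 × 0.952 × 0.915 = 0.652989.

0.65299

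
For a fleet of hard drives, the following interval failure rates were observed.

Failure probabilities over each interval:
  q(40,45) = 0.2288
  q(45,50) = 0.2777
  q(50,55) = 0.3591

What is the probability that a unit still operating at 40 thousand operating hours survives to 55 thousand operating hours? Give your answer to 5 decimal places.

0.35701

Survival from 40 to 55 is the product of surviving each interval: (1 − 0.2288) × (1 − 0.2777) × (1 − 0.3591).
= 0.7712 × 0.7223 × 0.6409 = 0.357006.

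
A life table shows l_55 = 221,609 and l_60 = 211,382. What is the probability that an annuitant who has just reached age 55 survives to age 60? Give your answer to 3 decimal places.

We want 5p55 = l_60/l_55.
The conditional survival probability is l_60/l_55 = 211,382/221,609 = 0.953851.

0.954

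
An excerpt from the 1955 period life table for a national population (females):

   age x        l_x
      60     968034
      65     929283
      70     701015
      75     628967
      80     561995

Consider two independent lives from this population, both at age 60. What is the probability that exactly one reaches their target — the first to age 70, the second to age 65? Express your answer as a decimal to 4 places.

p₁ = l_70/l_60 = 701015/968034 = 0.724164; p₂ = l_65/l_60 = 929283/968034 = 0.959969.
P(exactly one) = p₁(1−p₂) + (1−p₁)p₂ = 0.028989 + 0.264794 = 0.293783.

0.2938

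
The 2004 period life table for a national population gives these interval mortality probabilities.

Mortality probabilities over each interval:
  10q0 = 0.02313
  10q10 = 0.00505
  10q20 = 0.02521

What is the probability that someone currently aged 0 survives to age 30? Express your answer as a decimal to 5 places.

30p0 = (1 − 0.02313) × (1 − 0.00505) × (1 − 0.02521).
= 0.97687 × 0.99495 × 0.97479 = 0.947434.

0.94743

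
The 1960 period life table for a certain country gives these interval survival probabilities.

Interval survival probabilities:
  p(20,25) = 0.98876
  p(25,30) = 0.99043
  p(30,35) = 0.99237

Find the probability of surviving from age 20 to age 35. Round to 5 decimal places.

Chaining the interval survival probabilities: 0.98876 × 0.99043 × 0.99237.
= 0.971826.

0.97183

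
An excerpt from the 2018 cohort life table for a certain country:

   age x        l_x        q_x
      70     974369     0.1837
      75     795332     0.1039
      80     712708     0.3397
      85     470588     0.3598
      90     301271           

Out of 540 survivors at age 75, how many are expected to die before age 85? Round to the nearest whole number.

220

The relevant probability is 1 − 470588/795332 = 0.408313.
Expected number = 540 × 0.408313 = 220.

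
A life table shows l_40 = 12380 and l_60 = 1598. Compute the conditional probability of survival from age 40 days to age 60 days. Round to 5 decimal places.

The conditional survival probability is l_60/l_40 = 1598/12380 = 0.129079.

0.12908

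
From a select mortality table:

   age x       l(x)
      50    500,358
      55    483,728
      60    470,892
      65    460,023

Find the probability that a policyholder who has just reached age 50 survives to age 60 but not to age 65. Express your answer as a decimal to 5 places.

This is the probability of reaching 60 but not 65, conditional on being alive at 50: (l(60) − l(65)) / l(50).
= (470,892 − 460,023) / 500,358 = 10,869 / 500,358 = 0.021722.

0.02172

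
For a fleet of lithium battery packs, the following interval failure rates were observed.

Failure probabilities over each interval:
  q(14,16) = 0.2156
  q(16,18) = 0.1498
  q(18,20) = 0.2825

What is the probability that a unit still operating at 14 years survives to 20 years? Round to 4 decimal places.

Chaining the interval survival probabilities: (1 − 0.2156) × (1 − 0.1498) × (1 − 0.2825).
= 0.7844 × 0.8502 × 0.7175 = 0.478499.

0.4785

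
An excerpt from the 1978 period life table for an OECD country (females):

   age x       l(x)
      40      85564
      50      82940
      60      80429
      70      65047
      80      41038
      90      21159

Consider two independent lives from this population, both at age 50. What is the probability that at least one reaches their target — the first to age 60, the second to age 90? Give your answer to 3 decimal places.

0.977

p₁ = l(60)/l(50) = 80429/82940 = 0.969725; p₂ = l(90)/l(50) = 21159/82940 = 0.255112.
P(at least one) = 1 − (1−p₁)(1−p₂) = 1 − 0.030275 × 0.744888 = 0.977449.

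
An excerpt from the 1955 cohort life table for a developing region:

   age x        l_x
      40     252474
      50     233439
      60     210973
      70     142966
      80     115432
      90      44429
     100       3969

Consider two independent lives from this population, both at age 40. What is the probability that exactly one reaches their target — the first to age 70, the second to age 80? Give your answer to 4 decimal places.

0.5057

p₁ = l_70/l_40 = 142966/252474 = 0.566260; p₂ = l_80/l_40 = 115432/252474 = 0.457204.
P(exactly one) = p₁(1−p₂) + (1−p₁)p₂ = 0.307364 + 0.198308 = 0.505671.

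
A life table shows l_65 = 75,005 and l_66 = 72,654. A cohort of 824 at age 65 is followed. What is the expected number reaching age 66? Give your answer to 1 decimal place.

798.2

The relevant probability is 72,654/75,005 = 0.968655.
Expected number = 824 × 0.968655 = 798.2.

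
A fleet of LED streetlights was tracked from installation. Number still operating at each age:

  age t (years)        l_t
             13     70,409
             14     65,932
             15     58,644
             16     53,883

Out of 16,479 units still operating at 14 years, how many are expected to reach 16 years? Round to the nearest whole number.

13467

The relevant probability is 53,883/65,932 = 0.817251.
Expected number = 16,479 × 0.817251 = 13467.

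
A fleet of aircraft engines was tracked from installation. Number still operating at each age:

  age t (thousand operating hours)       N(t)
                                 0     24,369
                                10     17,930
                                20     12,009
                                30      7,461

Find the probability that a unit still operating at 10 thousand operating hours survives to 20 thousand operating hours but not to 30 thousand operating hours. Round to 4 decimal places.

This is the probability of reaching 20 but not 30, conditional on being operational at 10: (N(20) − N(30)) / N(10).
= (12,009 − 7,461) / 17,930 = 4,548 / 17,930 = 0.253653.

0.2537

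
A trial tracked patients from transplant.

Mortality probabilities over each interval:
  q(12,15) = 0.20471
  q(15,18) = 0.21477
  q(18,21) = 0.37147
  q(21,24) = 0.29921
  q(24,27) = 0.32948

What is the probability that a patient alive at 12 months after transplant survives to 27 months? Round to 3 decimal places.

Chaining the interval survival probabilities: (1 − 0.20471) × (1 − 0.21477) × (1 − 0.37147) × (1 − 0.29921) × (1 − 0.32948).
= 0.79529 × 0.78523 × 0.62853 × 0.70079 × 0.67052 = 0.184437.

0.184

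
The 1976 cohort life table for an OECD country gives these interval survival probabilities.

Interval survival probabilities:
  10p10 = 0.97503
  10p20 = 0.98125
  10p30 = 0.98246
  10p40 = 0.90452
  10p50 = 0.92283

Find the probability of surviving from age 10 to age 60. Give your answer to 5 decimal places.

0.78461

The overall survival probability is 0.97503 × 0.98125 × 0.98246 × 0.90452 × 0.92283.
= 0.784607.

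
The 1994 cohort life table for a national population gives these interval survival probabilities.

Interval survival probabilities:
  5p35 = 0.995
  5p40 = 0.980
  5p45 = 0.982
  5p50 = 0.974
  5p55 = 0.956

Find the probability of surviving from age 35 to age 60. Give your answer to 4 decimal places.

25p35 = 0.995 × 0.980 × 0.982 × 0.974 × 0.956.
= 0.891615.

0.8916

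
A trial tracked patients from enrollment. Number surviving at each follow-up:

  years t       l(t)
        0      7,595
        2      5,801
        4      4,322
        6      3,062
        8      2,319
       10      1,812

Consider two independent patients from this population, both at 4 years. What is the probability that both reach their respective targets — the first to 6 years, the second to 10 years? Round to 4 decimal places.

p₁ = l(6)/l(4) = 3,062/4,322 = 0.708468; p₂ = l(10)/l(4) = 1,812/4,322 = 0.419250.
P(both) = p₁ × p₂ = 0.708468 × 0.419250 = 0.297025.

0.2970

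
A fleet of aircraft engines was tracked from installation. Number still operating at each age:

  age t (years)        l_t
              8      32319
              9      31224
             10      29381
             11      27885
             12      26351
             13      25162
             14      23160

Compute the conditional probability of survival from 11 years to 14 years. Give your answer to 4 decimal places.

The conditional survival probability is l_14/l_11 = 23160/27885 = 0.830554.

0.8306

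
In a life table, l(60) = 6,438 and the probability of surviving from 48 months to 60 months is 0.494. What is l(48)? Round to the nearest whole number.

13032

l(48) = l(60) / p = 6,438 / 0.494 = 13032.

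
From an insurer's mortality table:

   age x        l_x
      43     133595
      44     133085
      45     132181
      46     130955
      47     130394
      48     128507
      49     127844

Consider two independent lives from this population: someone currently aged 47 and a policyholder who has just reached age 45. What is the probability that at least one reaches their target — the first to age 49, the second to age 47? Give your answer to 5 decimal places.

0.99974

p₁ = l_49/l_47 = 127844/130394 = 0.980444; p₂ = l_47/l_45 = 130394/132181 = 0.986481.
P(at least one) = 1 − (1−p₁)(1−p₂) = 1 − 0.019556 × 0.013519 = 0.999736.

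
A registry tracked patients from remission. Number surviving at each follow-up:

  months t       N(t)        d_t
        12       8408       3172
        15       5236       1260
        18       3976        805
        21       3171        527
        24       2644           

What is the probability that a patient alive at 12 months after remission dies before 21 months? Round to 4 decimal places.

0.6229

P(die before 21 | alive at 12) = 1 − N(21)/N(12) = 1 − 3171/8408 = (5237)/8408 = 0.622859.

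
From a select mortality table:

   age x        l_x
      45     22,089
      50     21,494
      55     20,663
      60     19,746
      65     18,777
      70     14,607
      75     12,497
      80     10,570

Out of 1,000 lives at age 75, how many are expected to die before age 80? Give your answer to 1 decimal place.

154.2

The relevant probability is 1 − 10,570/12,497 = 0.154197.
Expected number = 1,000 × 0.154197 = 154.2.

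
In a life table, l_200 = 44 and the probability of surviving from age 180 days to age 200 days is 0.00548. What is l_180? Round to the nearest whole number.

l_180 = l_200 / p = 44 / 0.00548 = 8029.

8029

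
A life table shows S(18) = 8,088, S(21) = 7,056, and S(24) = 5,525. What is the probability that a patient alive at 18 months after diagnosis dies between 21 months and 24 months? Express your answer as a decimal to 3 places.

This is the probability of reaching 21 but not 24, conditional on being alive at 18: (S(21) − S(24)) / S(18).
= (7,056 − 5,525) / 8,088 = 1,531 / 8,088 = 0.189293.

0.189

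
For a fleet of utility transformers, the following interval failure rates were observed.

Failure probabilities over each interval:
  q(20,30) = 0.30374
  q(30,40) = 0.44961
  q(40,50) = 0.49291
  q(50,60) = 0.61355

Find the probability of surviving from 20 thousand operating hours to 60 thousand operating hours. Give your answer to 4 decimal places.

Chaining the interval survival probabilities: (1 − 0.30374) × (1 − 0.44961) × (1 − 0.49291) × (1 − 0.61355).
= 0.69626 × 0.55039 × 0.50709 × 0.38645 = 0.075097.

0.0751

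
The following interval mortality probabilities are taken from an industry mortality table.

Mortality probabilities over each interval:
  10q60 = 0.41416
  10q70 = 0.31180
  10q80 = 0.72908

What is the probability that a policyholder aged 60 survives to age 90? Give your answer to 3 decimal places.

0.109

Chaining the interval survival probabilities: (1 − 0.41416) × (1 − 0.31180) × (1 − 0.72908).
= 0.58584 × 0.68820 × 0.27092 = 0.109228.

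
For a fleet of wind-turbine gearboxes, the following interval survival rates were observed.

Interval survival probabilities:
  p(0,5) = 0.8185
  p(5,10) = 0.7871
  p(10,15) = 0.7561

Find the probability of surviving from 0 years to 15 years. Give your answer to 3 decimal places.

The overall survival probability is 0.8185 × 0.7871 × 0.7561.
= 0.487111.

0.487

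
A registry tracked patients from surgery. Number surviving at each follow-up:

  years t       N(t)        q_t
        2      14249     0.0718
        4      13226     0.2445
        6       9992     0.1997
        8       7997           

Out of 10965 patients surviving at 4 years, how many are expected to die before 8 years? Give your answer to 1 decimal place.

4335.1

The relevant probability is 1 − 7997/13226 = 0.395358.
Expected number = 10965 × 0.395358 = 4335.1.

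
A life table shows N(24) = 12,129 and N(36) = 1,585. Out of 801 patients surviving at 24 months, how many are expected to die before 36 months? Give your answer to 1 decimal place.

The relevant probability is 1 − 1,585/12,129 = 0.869321.
Expected number = 801 × 0.869321 = 696.3.

696.3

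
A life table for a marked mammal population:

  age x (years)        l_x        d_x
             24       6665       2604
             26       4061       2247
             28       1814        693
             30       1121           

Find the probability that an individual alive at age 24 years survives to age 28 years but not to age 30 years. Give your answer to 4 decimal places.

This is the probability of reaching 28 but not 30, conditional on being alive at 24: (l_28 − l_30) / l_24.
= (1814 − 1121) / 6665 = 693 / 6665 = 0.103976.

0.1040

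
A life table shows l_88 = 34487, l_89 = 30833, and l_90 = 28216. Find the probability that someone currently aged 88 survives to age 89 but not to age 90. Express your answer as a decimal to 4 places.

We want 1|1q88 = (l_89 − l_90)/l_88.
This is the probability of reaching 89 but not 90, conditional on being alive at 88: (l_89 − l_90) / l_88.
= (30833 − 28216) / 34487 = 2617 / 34487 = 0.075884.

0.0759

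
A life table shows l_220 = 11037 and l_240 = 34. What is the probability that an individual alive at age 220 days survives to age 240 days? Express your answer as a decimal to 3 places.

0.003

The conditional survival probability is l_240/l_220 = 34/11037 = 0.003081.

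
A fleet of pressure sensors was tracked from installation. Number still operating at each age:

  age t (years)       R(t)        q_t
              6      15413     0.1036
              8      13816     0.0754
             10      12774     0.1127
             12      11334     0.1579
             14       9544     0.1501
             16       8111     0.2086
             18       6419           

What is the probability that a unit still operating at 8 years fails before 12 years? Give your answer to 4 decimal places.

P(fail before 12 | operational at 8) = 1 − R(12)/R(8) = 1 − 11334/13816 = (2482)/13816 = 0.179647.

0.1796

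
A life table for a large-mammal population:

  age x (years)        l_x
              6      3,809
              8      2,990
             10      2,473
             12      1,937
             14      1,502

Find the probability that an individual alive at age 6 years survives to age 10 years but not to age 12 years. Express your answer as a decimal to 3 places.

This is the probability of reaching 10 but not 12, conditional on being alive at 6: (l_10 − l_12) / l_6.
= (2,473 − 1,937) / 3,809 = 536 / 3,809 = 0.140719.

0.141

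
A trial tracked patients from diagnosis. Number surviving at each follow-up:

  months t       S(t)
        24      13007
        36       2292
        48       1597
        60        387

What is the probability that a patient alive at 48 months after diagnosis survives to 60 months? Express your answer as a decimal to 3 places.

0.242

The conditional survival probability is S(60)/S(48) = 387/1597 = 0.242329.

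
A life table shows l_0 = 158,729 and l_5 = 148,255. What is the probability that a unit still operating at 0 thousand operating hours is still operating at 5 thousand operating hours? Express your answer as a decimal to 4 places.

0.9340

The conditional survival probability is l_5/l_0 = 148,255/158,729 = 0.934013.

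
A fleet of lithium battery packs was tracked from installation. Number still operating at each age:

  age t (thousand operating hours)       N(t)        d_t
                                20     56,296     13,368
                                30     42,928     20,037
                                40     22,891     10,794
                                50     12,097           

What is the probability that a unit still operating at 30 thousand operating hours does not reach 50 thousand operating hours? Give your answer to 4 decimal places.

0.7182

P(fail before 50 | operational at 30) = 1 − N(50)/N(30) = 1 − 12,097/42,928 = (30,831)/42,928 = 0.718203.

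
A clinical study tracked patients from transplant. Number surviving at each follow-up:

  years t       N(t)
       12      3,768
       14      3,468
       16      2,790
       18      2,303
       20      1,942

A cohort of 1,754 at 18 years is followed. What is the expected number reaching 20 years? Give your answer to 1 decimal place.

The relevant probability is 1,942/2,303 = 0.843248.
Expected number = 1,754 × 0.843248 = 1479.1.

1479.1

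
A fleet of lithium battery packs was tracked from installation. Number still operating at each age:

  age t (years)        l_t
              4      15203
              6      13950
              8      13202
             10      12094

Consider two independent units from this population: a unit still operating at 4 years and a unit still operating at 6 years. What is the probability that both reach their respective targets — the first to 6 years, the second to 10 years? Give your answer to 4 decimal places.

0.7955

p₁ = l_6/l_4 = 13950/15203 = 0.917582; p₂ = l_10/l_6 = 12094/13950 = 0.866953.
P(both) = p₁ × p₂ = 0.917582 × 0.866953 = 0.795500.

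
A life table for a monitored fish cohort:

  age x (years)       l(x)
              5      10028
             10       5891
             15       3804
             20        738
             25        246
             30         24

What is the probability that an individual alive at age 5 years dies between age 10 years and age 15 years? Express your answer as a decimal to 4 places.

This is the probability of reaching 10 but not 15, conditional on being alive at 5: (l(10) − l(15)) / l(5).
= (5891 − 3804) / 10028 = 2087 / 10028 = 0.208117.

0.2081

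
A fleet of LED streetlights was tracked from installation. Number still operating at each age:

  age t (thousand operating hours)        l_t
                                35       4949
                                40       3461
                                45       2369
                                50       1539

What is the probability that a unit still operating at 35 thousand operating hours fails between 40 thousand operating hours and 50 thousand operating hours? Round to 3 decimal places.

0.388

This is the probability of reaching 40 but not 50, conditional on being operational at 35: (l_40 − l_50) / l_35.
= (3461 − 1539) / 4949 = 1922 / 4949 = 0.388361.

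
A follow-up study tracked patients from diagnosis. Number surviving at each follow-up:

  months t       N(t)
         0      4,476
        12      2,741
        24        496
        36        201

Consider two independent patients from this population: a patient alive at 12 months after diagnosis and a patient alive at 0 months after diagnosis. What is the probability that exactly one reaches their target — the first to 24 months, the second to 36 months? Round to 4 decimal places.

p₁ = N(24)/N(12) = 496/2,741 = 0.180956; p₂ = N(36)/N(0) = 201/4,476 = 0.044906.
P(exactly one) = p₁(1−p₂) + (1−p₁)p₂ = 0.172830 + 0.036780 = 0.209610.

0.2096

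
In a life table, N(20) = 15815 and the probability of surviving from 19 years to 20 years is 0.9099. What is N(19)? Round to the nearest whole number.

17381

N(19) = N(20) / p = 15815 / 0.9099 = 17381.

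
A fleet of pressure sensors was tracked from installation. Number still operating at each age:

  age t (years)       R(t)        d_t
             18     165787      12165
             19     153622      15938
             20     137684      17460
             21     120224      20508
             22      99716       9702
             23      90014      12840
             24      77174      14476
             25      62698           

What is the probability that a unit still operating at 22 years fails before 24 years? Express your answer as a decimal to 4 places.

P(fail before 24 | operational at 22) = 1 − R(24)/R(22) = 1 − 77174/99716 = (22542)/99716 = 0.226062.

0.2261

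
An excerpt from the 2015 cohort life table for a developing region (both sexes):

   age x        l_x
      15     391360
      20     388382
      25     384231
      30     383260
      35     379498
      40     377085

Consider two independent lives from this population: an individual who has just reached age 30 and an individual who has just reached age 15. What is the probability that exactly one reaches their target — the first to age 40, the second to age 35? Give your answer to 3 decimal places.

p₁ = l_40/l_30 = 377085/383260 = 0.983888; p₂ = l_35/l_15 = 379498/391360 = 0.969690.
P(exactly one) = p₁(1−p₂) + (1−p₁)p₂ = 0.029822 + 0.015624 = 0.045445.

0.045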